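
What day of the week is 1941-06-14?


Date: June 14, 1941
Anchor: Jan 1, 1941. With p = 1941 - 1 = 1940: (p + p//4 - p//100 + p//400) mod 7 = (1940 + 485 - 19 + 4) mod 7 = 2410 mod 7 = 2 -> Wednesday (Mon=0 ... Sun=6)
Days before June (Jan-May): 151; offset = 151 + 14 - 1 = 164
Weekday index = (2 + 164) mod 7 = 5

Day of the week: Saturday


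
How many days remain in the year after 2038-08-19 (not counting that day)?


Day of year: 231 of 365
Remaining = 365 - 231

134 days


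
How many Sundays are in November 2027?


November 2027 has 30 days
Anchor: Jan 1, 2027. With p = 2027 - 1 = 2026: (p + p//4 - p//100 + p//400) mod 7 = (2026 + 506 - 20 + 5) mod 7 = 2517 mod 7 = 4 -> Friday (Mon=0 ... Sun=6)
Days before November (Jan-Oct): 304; November 1 index = (4 + 304) mod 7 = 0 -> Monday
First Sunday is November 7
Sundays: 7, 14, 21, 28

4 Sundays


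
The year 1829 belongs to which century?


Century = (year - 1) // 100 + 1
= (1829 - 1) // 100 + 1
= 1828 // 100 + 1
= 18 + 1

19th century


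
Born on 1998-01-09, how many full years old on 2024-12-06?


Birth: 1998-01-09
Reference: 2024-12-06
Year difference: 2024 - 1998 = 26

26 years old


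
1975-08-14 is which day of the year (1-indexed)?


Date: August 14, 1975
Days in months 1 through 7: 212
Plus 14 days in August

Day of year: 226


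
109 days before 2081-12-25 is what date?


Start: 2081-12-25, subtract 109 days
Back 25 days from December 25 reaches November 30, 2081 -> 84 left
November 2081 has 30 days -> back to October 31, 2081 -> 54 left
October 2081 has 31 days -> back to September 30, 2081 -> 23 left
September 2081: 30 - 23 = 7 -> lands on September 7

Result: 2081-09-07


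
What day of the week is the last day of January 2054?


January 2054 has 31 days
Anchor: Jan 1, 2054. With p = 2054 - 1 = 2053: (p + p//4 - p//100 + p//400) mod 7 = (2053 + 513 - 20 + 5) mod 7 = 2551 mod 7 = 3 -> Thursday (Mon=0 ... Sun=6)
January 1 is the anchor itself -> Thursday
Last day offset: 31 - 1 = 30 days
Weekday index = (3 + 30) mod 7 = 5

Saturday, January 31


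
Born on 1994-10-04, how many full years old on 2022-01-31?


Birth: 1994-10-04
Reference: 2022-01-31
Year difference: 2022 - 1994 = 28
Birthday not yet reached in 2022, subtract 1

27 years old


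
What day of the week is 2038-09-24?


Date: September 24, 2038
Anchor: Jan 1, 2038. With p = 2038 - 1 = 2037: (p + p//4 - p//100 + p//400) mod 7 = (2037 + 509 - 20 + 5) mod 7 = 2531 mod 7 = 4 -> Friday (Mon=0 ... Sun=6)
Days before September (Jan-Aug): 243; offset = 243 + 24 - 1 = 266
Weekday index = (4 + 266) mod 7 = 4

Day of the week: Friday


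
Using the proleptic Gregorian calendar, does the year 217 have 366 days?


Gregorian leap year rule: divisible by 4, but not by 100, unless also by 400.
217 is not divisible by 4 -> not a leap year

No


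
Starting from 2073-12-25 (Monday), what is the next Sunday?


Current: Monday
Target: Sunday
Days ahead: 6

Next Sunday: 2073-12-31


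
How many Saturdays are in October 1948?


October 1948 has 31 days
Anchor: Jan 1, 1948. With p = 1948 - 1 = 1947: (p + p//4 - p//100 + p//400) mod 7 = (1947 + 486 - 19 + 4) mod 7 = 2418 mod 7 = 3 -> Thursday (Mon=0 ... Sun=6)
Days before October (Jan-Sep): 274; October 1 index = (3 + 274) mod 7 = 4 -> Friday
First Saturday is October 2
Saturdays: 2, 9, 16, 23, 30

5 Saturdays


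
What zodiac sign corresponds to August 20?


Date: August 20
Conventional tropical zodiac dates: Leo from July 23 onward; Virgo starts August 23
August 20 falls within the Leo range

Leo


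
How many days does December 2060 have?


December 2060

31 days


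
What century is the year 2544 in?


Century = (year - 1) // 100 + 1
= (2544 - 1) // 100 + 1
= 2543 // 100 + 1
= 25 + 1

26th century


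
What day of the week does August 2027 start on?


Target: August 1, 2027
Anchor: Jan 1, 2027. With p = 2027 - 1 = 2026: (p + p//4 - p//100 + p//400) mod 7 = (2026 + 506 - 20 + 5) mod 7 = 2517 mod 7 = 4 -> Friday (Mon=0 ... Sun=6)
Days before August (Jan-Jul): 212 days
Weekday index = (4 + 212) mod 7 = 6

Sunday


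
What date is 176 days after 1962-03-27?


Start: 1962-03-27, add 176 days
March 1962 has 31 days: 31 - 27 = 4 days to March 31 -> 172 left
April 1962 has 30 days -> 142 left
May 1962 has 31 days -> 111 left
June 1962 has 30 days -> 81 left
July 1962 has 31 days -> 50 left
August 1962 has 31 days -> 19 left
September 1962: 19 <= 30 -> lands on September 19

Result: 1962-09-19


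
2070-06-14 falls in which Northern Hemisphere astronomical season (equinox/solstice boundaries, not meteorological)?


Date: June 14
Astronomical Spring (approx.; exact equinox/solstice day varies by year): March 20 to June 20
June 14 falls within the Spring window

Spring


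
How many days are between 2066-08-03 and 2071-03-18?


From 2066-08-03 to 2071-03-18
2066-08-03: days before August = 31 + 28 + 31 + 30 + 31 + 30 + 31 = 212 (2066 is not a leap year); day of year = 212 + 3 = 215
2071-03-18: days before March = 31 + 28 = 59 (2071 is not a leap year); day of year = 59 + 18 = 77
Rest of 2066: 365 - 215 = 150
Full years 2067 (365), 2068 (366), 2069 (365), 2070 (365): 1461
Total = 150 + 1461 + 77 = 1688

1688 days


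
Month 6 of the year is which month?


Month 6 of 12

June


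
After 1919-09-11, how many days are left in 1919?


Day of year: 254 of 365
Remaining = 365 - 254

111 days


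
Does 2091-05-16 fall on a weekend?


Anchor: Jan 1, 2091. With p = 2091 - 1 = 2090: (p + p//4 - p//100 + p//400) mod 7 = (2090 + 522 - 20 + 5) mod 7 = 2597 mod 7 = 0 -> Monday (Mon=0 ... Sun=6)
Day of year: 136; offset = 135
Weekday index = (0 + 135) mod 7 = 2 -> Wednesday
Weekend days: Saturday, Sunday

No


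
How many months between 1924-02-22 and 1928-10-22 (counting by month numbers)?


From February 1924 to October 1928
4 years * 12 = 48 months, plus 8 months = 56

56 months


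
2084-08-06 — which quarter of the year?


Month: August (month 8)
Q1: Jan-Mar, Q2: Apr-Jun, Q3: Jul-Sep, Q4: Oct-Dec

Q3


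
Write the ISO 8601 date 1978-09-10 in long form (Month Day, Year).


ISO 1978-09-10 parses as year=1978, month=09, day=10
Month 9 -> September

September 10, 1978


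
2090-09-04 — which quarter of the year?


Month: September (month 9)
Q1: Jan-Mar, Q2: Apr-Jun, Q3: Jul-Sep, Q4: Oct-Dec

Q3


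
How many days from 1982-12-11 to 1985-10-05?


From 1982-12-11 to 1985-10-05
1982-12-11: days before December = 31 + 28 + 31 + 30 + 31 + 30 + 31 + 31 + 30 + 31 + 30 = 334 (1982 is not a leap year); day of year = 334 + 11 = 345
1985-10-05: days before October = 31 + 28 + 31 + 30 + 31 + 30 + 31 + 31 + 30 = 273 (1985 is not a leap year); day of year = 273 + 5 = 278
Rest of 1982: 365 - 345 = 20
Full years 1983 (365), 1984 (366): 731
Total = 20 + 731 + 278 = 1029

1029 days


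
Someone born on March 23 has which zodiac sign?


Date: March 23
Conventional tropical zodiac dates: Aries from March 21 onward; Taurus starts April 20
March 23 falls within the Aries range

Aries


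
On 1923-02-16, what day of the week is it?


Date: February 16, 1923
Anchor: Jan 1, 1923. With p = 1923 - 1 = 1922: (p + p//4 - p//100 + p//400) mod 7 = (1922 + 480 - 19 + 4) mod 7 = 2387 mod 7 = 0 -> Monday (Mon=0 ... Sun=6)
Days before February (Jan): 31; offset = 31 + 16 - 1 = 46
Weekday index = (0 + 46) mod 7 = 4

Day of the week: Friday


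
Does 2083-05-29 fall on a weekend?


Anchor: Jan 1, 2083. With p = 2083 - 1 = 2082: (p + p//4 - p//100 + p//400) mod 7 = (2082 + 520 - 20 + 5) mod 7 = 2587 mod 7 = 4 -> Friday (Mon=0 ... Sun=6)
Day of year: 149; offset = 148
Weekday index = (4 + 148) mod 7 = 5 -> Saturday
Weekend days: Saturday, Sunday

Yes


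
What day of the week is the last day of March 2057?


March 2057 has 31 days
Anchor: Jan 1, 2057. With p = 2057 - 1 = 2056: (p + p//4 - p//100 + p//400) mod 7 = (2056 + 514 - 20 + 5) mod 7 = 2555 mod 7 = 0 -> Monday (Mon=0 ... Sun=6)
Days before March (Jan-Feb): 59; March 1 index = (0 + 59) mod 7 = 3 -> Thursday
Last day offset: 31 - 1 = 30 days
Weekday index = (3 + 30) mod 7 = 5

Saturday, March 31


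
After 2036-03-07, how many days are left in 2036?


Day of year: 67 of 366
Remaining = 366 - 67

299 days


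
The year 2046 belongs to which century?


Century = (year - 1) // 100 + 1
= (2046 - 1) // 100 + 1
= 2045 // 100 + 1
= 20 + 1

21st century


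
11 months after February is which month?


February is month 2
2 + 11 = 13; wrap: 13 - 12 = 1

January


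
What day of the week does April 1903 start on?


Target: April 1, 1903
Anchor: Jan 1, 1903. With p = 1903 - 1 = 1902: (p + p//4 - p//100 + p//400) mod 7 = (1902 + 475 - 19 + 4) mod 7 = 2362 mod 7 = 3 -> Thursday (Mon=0 ... Sun=6)
Days before April (Jan-Mar): 90 days
Weekday index = (3 + 90) mod 7 = 2

Wednesday


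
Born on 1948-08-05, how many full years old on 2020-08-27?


Birth: 1948-08-05
Reference: 2020-08-27
Year difference: 2020 - 1948 = 72

72 years old


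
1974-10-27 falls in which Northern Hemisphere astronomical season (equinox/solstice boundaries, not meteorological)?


Date: October 27
Astronomical Autumn (approx.; exact equinox/solstice day varies by year): September 22 to December 20
October 27 falls within the Autumn window

Autumn


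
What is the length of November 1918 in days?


November 1918

30 days


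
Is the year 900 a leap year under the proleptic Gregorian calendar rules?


Gregorian leap year rule: divisible by 4, but not by 100, unless also by 400.
900 is divisible by 100 but not 400 -> not a leap year

No


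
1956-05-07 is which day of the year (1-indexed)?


Date: May 7, 1956
Days in months 1 through 4: 121
Plus 7 days in May

Day of year: 128


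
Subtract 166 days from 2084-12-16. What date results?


Start: 2084-12-16, subtract 166 days
Back 16 days from December 16 reaches November 30, 2084 -> 150 left
November 2084 has 30 days -> back to October 31, 2084 -> 120 left
October 2084 has 31 days -> back to September 30, 2084 -> 89 left
September 2084 has 30 days -> back to August 31, 2084 -> 59 left
August 2084 has 31 days -> back to July 31, 2084 -> 28 left
July 2084: 31 - 28 = 3 -> lands on July 3

Result: 2084-07-03


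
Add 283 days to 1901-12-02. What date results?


Start: 1901-12-02, add 283 days
December 1901 has 31 days: 31 - 2 = 29 days to December 31 -> 254 left
January 1902 has 31 days -> 223 left
February 1902 has 28 days -> 195 left
March 1902 has 31 days -> 164 left
April 1902 has 30 days -> 134 left
May 1902 has 31 days -> 103 left
June 1902 has 30 days -> 73 left
July 1902 has 31 days -> 42 left
August 1902 has 31 days -> 11 left
September 1902: 11 <= 30 -> lands on September 11

Result: 1902-09-11


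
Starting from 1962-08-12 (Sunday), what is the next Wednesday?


Current: Sunday
Target: Wednesday
Days ahead: 3

Next Wednesday: 1962-08-15


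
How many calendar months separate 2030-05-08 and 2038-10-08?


From May 2030 to October 2038
8 years * 12 = 96 months, plus 5 months = 101

101 months


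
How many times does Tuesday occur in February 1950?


February 1950 has 28 days
Anchor: Jan 1, 1950. With p = 1950 - 1 = 1949: (p + p//4 - p//100 + p//400) mod 7 = (1949 + 487 - 19 + 4) mod 7 = 2421 mod 7 = 6 -> Sunday (Mon=0 ... Sun=6)
Days before February (Jan): 31; February 1 index = (6 + 31) mod 7 = 2 -> Wednesday
First Tuesday is February 7
Tuesdays: 7, 14, 21, 28

4 Tuesdays


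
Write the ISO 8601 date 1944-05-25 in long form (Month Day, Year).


ISO 1944-05-25 parses as year=1944, month=05, day=25
Month 5 -> May

May 25, 1944


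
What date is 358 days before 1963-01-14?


Start: 1963-01-14, subtract 358 days
Back 14 days from January 14 reaches December 31, 1962 -> 344 left
December 1962 has 31 days -> back to November 30, 1962 -> 313 left
November 1962 has 30 days -> back to October 31, 1962 -> 283 left
October 1962 has 31 days -> back to September 30, 1962 -> 252 left
September 1962 has 30 days -> back to August 31, 1962 -> 222 left
August 1962 has 31 days -> back to July 31, 1962 -> 191 left
July 1962 has 31 days -> back to June 30, 1962 -> 160 left
June 1962 has 30 days -> back to May 31, 1962 -> 130 left
May 1962 has 31 days -> back to April 30, 1962 -> 99 left
April 1962 has 30 days -> back to March 31, 1962 -> 69 left
March 1962 has 31 days -> back to February 28, 1962 -> 38 left
February 1962 has 28 days -> back to January 31, 1962 -> 10 left
January 1962: 31 - 10 = 21 -> lands on January 21

Result: 1962-01-21


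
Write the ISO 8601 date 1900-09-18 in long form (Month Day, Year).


ISO 1900-09-18 parses as year=1900, month=09, day=18
Month 9 -> September

September 18, 1900


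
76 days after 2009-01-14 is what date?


Start: 2009-01-14, add 76 days
January 2009 has 31 days: 31 - 14 = 17 days to January 31 -> 59 left
February 2009 has 28 days -> 31 left
March 2009: 31 <= 31 -> lands on March 31

Result: 2009-03-31


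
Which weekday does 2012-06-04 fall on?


Date: June 4, 2012
Anchor: Jan 1, 2012. With p = 2012 - 1 = 2011: (p + p//4 - p//100 + p//400) mod 7 = (2011 + 502 - 20 + 5) mod 7 = 2498 mod 7 = 6 -> Sunday (Mon=0 ... Sun=6)
Days before June (Jan-May): 152; offset = 152 + 4 - 1 = 155
Weekday index = (6 + 155) mod 7 = 0

Day of the week: Monday


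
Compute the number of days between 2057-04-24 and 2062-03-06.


From 2057-04-24 to 2062-03-06
2057-04-24: days before April = 31 + 28 + 31 = 90 (2057 is not a leap year); day of year = 90 + 24 = 114
2062-03-06: days before March = 31 + 28 = 59 (2062 is not a leap year); day of year = 59 + 6 = 65
Rest of 2057: 365 - 114 = 251
Full years 2058 (365), 2059 (365), 2060 (366), 2061 (365): 1461
Total = 251 + 1461 + 65 = 1777

1777 days


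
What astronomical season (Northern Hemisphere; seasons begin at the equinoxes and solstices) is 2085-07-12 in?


Date: July 12
Astronomical Summer (approx.; exact equinox/solstice day varies by year): June 21 to September 21
July 12 falls within the Summer window

Summer


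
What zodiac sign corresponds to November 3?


Date: November 3
Conventional tropical zodiac dates: Scorpio from October 23 onward; Sagittarius starts November 22
November 3 falls within the Scorpio range

Scorpio


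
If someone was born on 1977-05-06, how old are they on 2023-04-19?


Birth: 1977-05-06
Reference: 2023-04-19
Year difference: 2023 - 1977 = 46
Birthday not yet reached in 2023, subtract 1

45 years old


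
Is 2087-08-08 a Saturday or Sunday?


Anchor: Jan 1, 2087. With p = 2087 - 1 = 2086: (p + p//4 - p//100 + p//400) mod 7 = (2086 + 521 - 20 + 5) mod 7 = 2592 mod 7 = 2 -> Wednesday (Mon=0 ... Sun=6)
Day of year: 220; offset = 219
Weekday index = (2 + 219) mod 7 = 4 -> Friday
Weekend days: Saturday, Sunday

No


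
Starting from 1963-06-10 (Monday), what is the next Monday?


Current: Monday
Target: Monday
Days ahead: 7

Next Monday: 1963-06-17


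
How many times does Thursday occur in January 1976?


January 1976 has 31 days
Anchor: Jan 1, 1976. With p = 1976 - 1 = 1975: (p + p//4 - p//100 + p//400) mod 7 = (1975 + 493 - 19 + 4) mod 7 = 2453 mod 7 = 3 -> Thursday (Mon=0 ... Sun=6)
January 1 is the anchor itself -> Thursday
First Thursday is January 1
Thursdays: 1, 8, 15, 22, 29

5 Thursdays


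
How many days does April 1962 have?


April 1962

30 days


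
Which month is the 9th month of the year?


Month 9 of 12

September


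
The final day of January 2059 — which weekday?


January 2059 has 31 days
Anchor: Jan 1, 2059. With p = 2059 - 1 = 2058: (p + p//4 - p//100 + p//400) mod 7 = (2058 + 514 - 20 + 5) mod 7 = 2557 mod 7 = 2 -> Wednesday (Mon=0 ... Sun=6)
January 1 is the anchor itself -> Wednesday
Last day offset: 31 - 1 = 30 days
Weekday index = (2 + 30) mod 7 = 4

Friday, January 31


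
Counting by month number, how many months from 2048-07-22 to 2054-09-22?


From July 2048 to September 2054
6 years * 12 = 72 months, plus 2 months = 74

74 months


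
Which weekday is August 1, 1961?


Target: August 1, 1961
Anchor: Jan 1, 1961. With p = 1961 - 1 = 1960: (p + p//4 - p//100 + p//400) mod 7 = (1960 + 490 - 19 + 4) mod 7 = 2435 mod 7 = 6 -> Sunday (Mon=0 ... Sun=6)
Days before August (Jan-Jul): 212 days
Weekday index = (6 + 212) mod 7 = 1

Tuesday


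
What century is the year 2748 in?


Century = (year - 1) // 100 + 1
= (2748 - 1) // 100 + 1
= 2747 // 100 + 1
= 27 + 1

28th century


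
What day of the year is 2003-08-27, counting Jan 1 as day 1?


Date: August 27, 2003
Days in months 1 through 7: 212
Plus 27 days in August

Day of year: 239


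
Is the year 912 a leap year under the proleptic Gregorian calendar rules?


Gregorian leap year rule: divisible by 4, but not by 100, unless also by 400.
912 is divisible by 4 but not 100 -> leap year

Yes


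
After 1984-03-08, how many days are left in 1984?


Day of year: 68 of 366
Remaining = 366 - 68

298 days


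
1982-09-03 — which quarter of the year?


Month: September (month 9)
Q1: Jan-Mar, Q2: Apr-Jun, Q3: Jul-Sep, Q4: Oct-Dec

Q3


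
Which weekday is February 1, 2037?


Target: February 1, 2037
Anchor: Jan 1, 2037. With p = 2037 - 1 = 2036: (p + p//4 - p//100 + p//400) mod 7 = (2036 + 509 - 20 + 5) mod 7 = 2530 mod 7 = 3 -> Thursday (Mon=0 ... Sun=6)
Days before February (Jan): 31 days
Weekday index = (3 + 31) mod 7 = 6

Sunday


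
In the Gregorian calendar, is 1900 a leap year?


Gregorian leap year rule: divisible by 4, but not by 100, unless also by 400.
1900 is divisible by 100 but not 400 -> not a leap year

No


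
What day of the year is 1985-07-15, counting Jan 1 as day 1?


Date: July 15, 1985
Days in months 1 through 6: 181
Plus 15 days in July

Day of year: 196


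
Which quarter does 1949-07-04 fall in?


Month: July (month 7)
Q1: Jan-Mar, Q2: Apr-Jun, Q3: Jul-Sep, Q4: Oct-Dec

Q3


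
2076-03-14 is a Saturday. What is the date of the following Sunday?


Current: Saturday
Target: Sunday
Days ahead: 1

Next Sunday: 2076-03-15


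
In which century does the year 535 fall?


Century = (year - 1) // 100 + 1
= (535 - 1) // 100 + 1
= 534 // 100 + 1
= 5 + 1

6th century


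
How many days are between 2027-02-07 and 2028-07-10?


From 2027-02-07 to 2028-07-10
2027-02-07: days before February = 31; day of year = 31 + 7 = 38
2028-07-10: days before July = 31 + 29 + 31 + 30 + 31 + 30 = 182 (2028 is a leap year); day of year = 182 + 10 = 192
Rest of 2027: 365 - 38 = 327
Total = 327 + 192 = 519

519 days


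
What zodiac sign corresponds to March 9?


Date: March 9
Conventional tropical zodiac dates: Pisces from February 19 onward; Aries starts March 21
March 9 falls within the Pisces range

Pisces


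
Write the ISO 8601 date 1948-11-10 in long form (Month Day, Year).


ISO 1948-11-10 parses as year=1948, month=11, day=10
Month 11 -> November

November 10, 1948


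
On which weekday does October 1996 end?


October 1996 has 31 days
Anchor: Jan 1, 1996. With p = 1996 - 1 = 1995: (p + p//4 - p//100 + p//400) mod 7 = (1995 + 498 - 19 + 4) mod 7 = 2478 mod 7 = 0 -> Monday (Mon=0 ... Sun=6)
Days before October (Jan-Sep): 274; October 1 index = (0 + 274) mod 7 = 1 -> Tuesday
Last day offset: 31 - 1 = 30 days
Weekday index = (1 + 30) mod 7 = 3

Thursday, October 31


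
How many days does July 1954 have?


July 1954

31 days


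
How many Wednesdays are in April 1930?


April 1930 has 30 days
Anchor: Jan 1, 1930. With p = 1930 - 1 = 1929: (p + p//4 - p//100 + p//400) mod 7 = (1929 + 482 - 19 + 4) mod 7 = 2396 mod 7 = 2 -> Wednesday (Mon=0 ... Sun=6)
Days before April (Jan-Mar): 90; April 1 index = (2 + 90) mod 7 = 1 -> Tuesday
First Wednesday is April 2
Wednesdays: 2, 9, 16, 23, 30

5 Wednesdays


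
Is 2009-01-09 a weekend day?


Anchor: Jan 1, 2009. With p = 2009 - 1 = 2008: (p + p//4 - p//100 + p//400) mod 7 = (2008 + 502 - 20 + 5) mod 7 = 2495 mod 7 = 3 -> Thursday (Mon=0 ... Sun=6)
Day of year: 9; offset = 8
Weekday index = (3 + 8) mod 7 = 4 -> Friday
Weekend days: Saturday, Sunday

No


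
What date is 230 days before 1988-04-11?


Start: 1988-04-11, subtract 230 days
Back 11 days from April 11 reaches March 31, 1988 -> 219 left
March 1988 has 31 days -> back to February 29, 1988 -> 188 left
February 1988 has 29 days -> back to January 31, 1988 -> 159 left
January 1988 has 31 days -> back to December 31, 1987 -> 128 left
December 1987 has 31 days -> back to November 30, 1987 -> 97 left
November 1987 has 30 days -> back to October 31, 1987 -> 67 left
October 1987 has 31 days -> back to September 30, 1987 -> 36 left
September 1987 has 30 days -> back to August 31, 1987 -> 6 left
August 1987: 31 - 6 = 25 -> lands on August 25

Result: 1987-08-25


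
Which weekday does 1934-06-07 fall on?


Date: June 7, 1934
Anchor: Jan 1, 1934. With p = 1934 - 1 = 1933: (p + p//4 - p//100 + p//400) mod 7 = (1933 + 483 - 19 + 4) mod 7 = 2401 mod 7 = 0 -> Monday (Mon=0 ... Sun=6)
Days before June (Jan-May): 151; offset = 151 + 7 - 1 = 157
Weekday index = (0 + 157) mod 7 = 3

Day of the week: Thursday


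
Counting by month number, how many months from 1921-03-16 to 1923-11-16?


From March 1921 to November 1923
2 years * 12 = 24 months, plus 8 months = 32

32 months


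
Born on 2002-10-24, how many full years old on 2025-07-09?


Birth: 2002-10-24
Reference: 2025-07-09
Year difference: 2025 - 2002 = 23
Birthday not yet reached in 2025, subtract 1

22 years old


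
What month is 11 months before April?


April is month 4
4 - 11 = -7; wrap: -7 + 12 = 5

May


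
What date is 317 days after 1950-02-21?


Start: 1950-02-21, add 317 days
February 1950 has 28 days: 28 - 21 = 7 days to February 28 -> 310 left
March 1950 has 31 days -> 279 left
April 1950 has 30 days -> 249 left
May 1950 has 31 days -> 218 left
June 1950 has 30 days -> 188 left
July 1950 has 31 days -> 157 left
August 1950 has 31 days -> 126 left
September 1950 has 30 days -> 96 left
October 1950 has 31 days -> 65 left
November 1950 has 30 days -> 35 left
December 1950 has 31 days -> 4 left
January 1951: 4 <= 31 -> lands on January 4

Result: 1951-01-04


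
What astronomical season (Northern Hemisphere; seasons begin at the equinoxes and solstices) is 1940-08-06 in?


Date: August 6
Astronomical Summer (approx.; exact equinox/solstice day varies by year): June 21 to September 21
August 6 falls within the Summer window

Summer


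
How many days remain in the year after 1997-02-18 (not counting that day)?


Day of year: 49 of 365
Remaining = 365 - 49

316 days


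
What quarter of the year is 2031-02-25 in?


Month: February (month 2)
Q1: Jan-Mar, Q2: Apr-Jun, Q3: Jul-Sep, Q4: Oct-Dec

Q1


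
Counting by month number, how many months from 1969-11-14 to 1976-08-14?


From November 1969 to August 1976
7 years * 12 = 84 months, minus 3 months = 81

81 months


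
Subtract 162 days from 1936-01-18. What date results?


Start: 1936-01-18, subtract 162 days
Back 18 days from January 18 reaches December 31, 1935 -> 144 left
December 1935 has 31 days -> back to November 30, 1935 -> 113 left
November 1935 has 30 days -> back to October 31, 1935 -> 83 left
October 1935 has 31 days -> back to September 30, 1935 -> 52 left
September 1935 has 30 days -> back to August 31, 1935 -> 22 left
August 1935: 31 - 22 = 9 -> lands on August 9

Result: 1935-08-09


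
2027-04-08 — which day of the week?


Date: April 8, 2027
Anchor: Jan 1, 2027. With p = 2027 - 1 = 2026: (p + p//4 - p//100 + p//400) mod 7 = (2026 + 506 - 20 + 5) mod 7 = 2517 mod 7 = 4 -> Friday (Mon=0 ... Sun=6)
Days before April (Jan-Mar): 90; offset = 90 + 8 - 1 = 97
Weekday index = (4 + 97) mod 7 = 3

Day of the week: Thursday


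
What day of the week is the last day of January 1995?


January 1995 has 31 days
Anchor: Jan 1, 1995. With p = 1995 - 1 = 1994: (p + p//4 - p//100 + p//400) mod 7 = (1994 + 498 - 19 + 4) mod 7 = 2477 mod 7 = 6 -> Sunday (Mon=0 ... Sun=6)
January 1 is the anchor itself -> Sunday
Last day offset: 31 - 1 = 30 days
Weekday index = (6 + 30) mod 7 = 1

Tuesday, January 31


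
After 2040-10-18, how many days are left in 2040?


Day of year: 292 of 366
Remaining = 366 - 292

74 days


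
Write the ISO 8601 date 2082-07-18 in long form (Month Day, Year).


ISO 2082-07-18 parses as year=2082, month=07, day=18
Month 7 -> July

July 18, 2082


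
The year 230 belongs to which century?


Century = (year - 1) // 100 + 1
= (230 - 1) // 100 + 1
= 229 // 100 + 1
= 2 + 1

3rd century


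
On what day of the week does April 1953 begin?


Target: April 1, 1953
Anchor: Jan 1, 1953. With p = 1953 - 1 = 1952: (p + p//4 - p//100 + p//400) mod 7 = (1952 + 488 - 19 + 4) mod 7 = 2425 mod 7 = 3 -> Thursday (Mon=0 ... Sun=6)
Days before April (Jan-Mar): 90 days
Weekday index = (3 + 90) mod 7 = 2

Wednesday


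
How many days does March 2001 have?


March 2001

31 days


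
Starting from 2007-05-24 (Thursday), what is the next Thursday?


Current: Thursday
Target: Thursday
Days ahead: 7

Next Thursday: 2007-05-31


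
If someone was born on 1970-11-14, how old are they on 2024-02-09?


Birth: 1970-11-14
Reference: 2024-02-09
Year difference: 2024 - 1970 = 54
Birthday not yet reached in 2024, subtract 1

53 years old


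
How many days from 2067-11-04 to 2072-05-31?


From 2067-11-04 to 2072-05-31
2067-11-04: days before November = 31 + 28 + 31 + 30 + 31 + 30 + 31 + 31 + 30 + 31 = 304 (2067 is not a leap year); day of year = 304 + 4 = 308
2072-05-31: days before May = 31 + 29 + 31 + 30 = 121 (2072 is a leap year); day of year = 121 + 31 = 152
Rest of 2067: 365 - 308 = 57
Full years 2068 (366), 2069 (365), 2070 (365), 2071 (365): 1461
Total = 57 + 1461 + 152 = 1670

1670 days


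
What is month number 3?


Month 3 of 12

March


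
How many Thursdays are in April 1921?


April 1921 has 30 days
Anchor: Jan 1, 1921. With p = 1921 - 1 = 1920: (p + p//4 - p//100 + p//400) mod 7 = (1920 + 480 - 19 + 4) mod 7 = 2385 mod 7 = 5 -> Saturday (Mon=0 ... Sun=6)
Days before April (Jan-Mar): 90; April 1 index = (5 + 90) mod 7 = 4 -> Friday
First Thursday is April 7
Thursdays: 7, 14, 21, 28

4 Thursdays


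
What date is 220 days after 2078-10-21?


Start: 2078-10-21, add 220 days
October 2078 has 31 days: 31 - 21 = 10 days to October 31 -> 210 left
November 2078 has 30 days -> 180 left
December 2078 has 31 days -> 149 left
January 2079 has 31 days -> 118 left
February 2079 has 28 days -> 90 left
March 2079 has 31 days -> 59 left
April 2079 has 30 days -> 29 left
May 2079: 29 <= 31 -> lands on May 29

Result: 2079-05-29


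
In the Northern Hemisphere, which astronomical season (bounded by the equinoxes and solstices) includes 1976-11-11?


Date: November 11
Astronomical Autumn (approx.; exact equinox/solstice day varies by year): September 22 to December 20
November 11 falls within the Autumn window

Autumn


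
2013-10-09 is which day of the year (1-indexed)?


Date: October 9, 2013
Days in months 1 through 9: 273
Plus 9 days in October

Day of year: 282


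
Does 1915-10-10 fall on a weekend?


Anchor: Jan 1, 1915. With p = 1915 - 1 = 1914: (p + p//4 - p//100 + p//400) mod 7 = (1914 + 478 - 19 + 4) mod 7 = 2377 mod 7 = 4 -> Friday (Mon=0 ... Sun=6)
Day of year: 283; offset = 282
Weekday index = (4 + 282) mod 7 = 6 -> Sunday
Weekend days: Saturday, Sunday

Yes


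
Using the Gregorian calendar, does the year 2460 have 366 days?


Gregorian leap year rule: divisible by 4, but not by 100, unless also by 400.
2460 is divisible by 4 but not 100 -> leap year

Yes


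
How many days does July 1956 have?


July 1956

31 days


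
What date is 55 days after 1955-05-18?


Start: 1955-05-18, add 55 days
May 1955 has 31 days: 31 - 18 = 13 days to May 31 -> 42 left
June 1955 has 30 days -> 12 left
July 1955: 12 <= 31 -> lands on July 12

Result: 1955-07-12


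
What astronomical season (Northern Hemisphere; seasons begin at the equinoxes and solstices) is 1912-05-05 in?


Date: May 5
Astronomical Spring (approx.; exact equinox/solstice day varies by year): March 20 to June 20
May 5 falls within the Spring window

Spring


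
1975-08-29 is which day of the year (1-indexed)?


Date: August 29, 1975
Days in months 1 through 7: 212
Plus 29 days in August

Day of year: 241


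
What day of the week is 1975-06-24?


Date: June 24, 1975
Anchor: Jan 1, 1975. With p = 1975 - 1 = 1974: (p + p//4 - p//100 + p//400) mod 7 = (1974 + 493 - 19 + 4) mod 7 = 2452 mod 7 = 2 -> Wednesday (Mon=0 ... Sun=6)
Days before June (Jan-May): 151; offset = 151 + 24 - 1 = 174
Weekday index = (2 + 174) mod 7 = 1

Day of the week: Tuesday


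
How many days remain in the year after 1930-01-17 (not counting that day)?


Day of year: 17 of 365
Remaining = 365 - 17

348 days


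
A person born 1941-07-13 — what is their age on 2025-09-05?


Birth: 1941-07-13
Reference: 2025-09-05
Year difference: 2025 - 1941 = 84

84 years old


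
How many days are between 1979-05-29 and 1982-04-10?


From 1979-05-29 to 1982-04-10
1979-05-29: days before May = 31 + 28 + 31 + 30 = 120 (1979 is not a leap year); day of year = 120 + 29 = 149
1982-04-10: days before April = 31 + 28 + 31 = 90 (1982 is not a leap year); day of year = 90 + 10 = 100
Rest of 1979: 365 - 149 = 216
Full years 1980 (366), 1981 (365): 731
Total = 216 + 731 + 100 = 1047

1047 days


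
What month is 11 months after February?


February is month 2
2 + 11 = 13; wrap: 13 - 12 = 1

January


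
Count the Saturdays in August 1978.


August 1978 has 31 days
Anchor: Jan 1, 1978. With p = 1978 - 1 = 1977: (p + p//4 - p//100 + p//400) mod 7 = (1977 + 494 - 19 + 4) mod 7 = 2456 mod 7 = 6 -> Sunday (Mon=0 ... Sun=6)
Days before August (Jan-Jul): 212; August 1 index = (6 + 212) mod 7 = 1 -> Tuesday
First Saturday is August 5
Saturdays: 5, 12, 19, 26

4 Saturdays


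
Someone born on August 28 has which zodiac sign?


Date: August 28
Conventional tropical zodiac dates: Virgo from August 23 onward; Libra starts September 23
August 28 falls within the Virgo range

Virgo


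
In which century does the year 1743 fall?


Century = (year - 1) // 100 + 1
= (1743 - 1) // 100 + 1
= 1742 // 100 + 1
= 17 + 1

18th century


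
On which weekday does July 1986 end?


July 1986 has 31 days
Anchor: Jan 1, 1986. With p = 1986 - 1 = 1985: (p + p//4 - p//100 + p//400) mod 7 = (1985 + 496 - 19 + 4) mod 7 = 2466 mod 7 = 2 -> Wednesday (Mon=0 ... Sun=6)
Days before July (Jan-Jun): 181; July 1 index = (2 + 181) mod 7 = 1 -> Tuesday
Last day offset: 31 - 1 = 30 days
Weekday index = (1 + 30) mod 7 = 3

Thursday, July 31


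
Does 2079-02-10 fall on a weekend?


Anchor: Jan 1, 2079. With p = 2079 - 1 = 2078: (p + p//4 - p//100 + p//400) mod 7 = (2078 + 519 - 20 + 5) mod 7 = 2582 mod 7 = 6 -> Sunday (Mon=0 ... Sun=6)
Day of year: 41; offset = 40
Weekday index = (6 + 40) mod 7 = 4 -> Friday
Weekend days: Saturday, Sunday

No


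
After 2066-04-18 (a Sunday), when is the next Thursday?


Current: Sunday
Target: Thursday
Days ahead: 4

Next Thursday: 2066-04-22


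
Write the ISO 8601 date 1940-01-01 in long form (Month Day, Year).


ISO 1940-01-01 parses as year=1940, month=01, day=01
Month 1 -> January

January 1, 1940


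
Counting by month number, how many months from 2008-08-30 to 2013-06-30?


From August 2008 to June 2013
5 years * 12 = 60 months, minus 2 months = 58

58 months


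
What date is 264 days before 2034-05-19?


Start: 2034-05-19, subtract 264 days
Back 19 days from May 19 reaches April 30, 2034 -> 245 left
April 2034 has 30 days -> back to March 31, 2034 -> 215 left
March 2034 has 31 days -> back to February 28, 2034 -> 184 left
February 2034 has 28 days -> back to January 31, 2034 -> 156 left
January 2034 has 31 days -> back to December 31, 2033 -> 125 left
December 2033 has 31 days -> back to November 30, 2033 -> 94 left
November 2033 has 30 days -> back to October 31, 2033 -> 64 left
October 2033 has 31 days -> back to September 30, 2033 -> 33 left
September 2033 has 30 days -> back to August 31, 2033 -> 3 left
August 2033: 31 - 3 = 28 -> lands on August 28

Result: 2033-08-28


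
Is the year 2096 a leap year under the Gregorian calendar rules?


Gregorian leap year rule: divisible by 4, but not by 100, unless also by 400.
2096 is divisible by 4 but not 100 -> leap year

Yes


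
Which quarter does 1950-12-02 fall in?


Month: December (month 12)
Q1: Jan-Mar, Q2: Apr-Jun, Q3: Jul-Sep, Q4: Oct-Dec

Q4


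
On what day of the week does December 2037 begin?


Target: December 1, 2037
Anchor: Jan 1, 2037. With p = 2037 - 1 = 2036: (p + p//4 - p//100 + p//400) mod 7 = (2036 + 509 - 20 + 5) mod 7 = 2530 mod 7 = 3 -> Thursday (Mon=0 ... Sun=6)
Days before December (Jan-Nov): 334 days
Weekday index = (3 + 334) mod 7 = 1

Tuesday


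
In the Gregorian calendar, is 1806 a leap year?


Gregorian leap year rule: divisible by 4, but not by 100, unless also by 400.
1806 is not divisible by 4 -> not a leap year

No


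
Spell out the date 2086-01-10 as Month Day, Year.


ISO 2086-01-10 parses as year=2086, month=01, day=10
Month 1 -> January

January 10, 2086


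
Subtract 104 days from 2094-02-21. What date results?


Start: 2094-02-21, subtract 104 days
Back 21 days from February 21 reaches January 31, 2094 -> 83 left
January 2094 has 31 days -> back to December 31, 2093 -> 52 left
December 2093 has 31 days -> back to November 30, 2093 -> 21 left
November 2093: 30 - 21 = 9 -> lands on November 9

Result: 2093-11-09


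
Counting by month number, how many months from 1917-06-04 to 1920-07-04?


From June 1917 to July 1920
3 years * 12 = 36 months, plus 1 month = 37

37 months


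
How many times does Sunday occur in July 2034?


July 2034 has 31 days
Anchor: Jan 1, 2034. With p = 2034 - 1 = 2033: (p + p//4 - p//100 + p//400) mod 7 = (2033 + 508 - 20 + 5) mod 7 = 2526 mod 7 = 6 -> Sunday (Mon=0 ... Sun=6)
Days before July (Jan-Jun): 181; July 1 index = (6 + 181) mod 7 = 5 -> Saturday
First Sunday is July 2
Sundays: 2, 9, 16, 23, 30

5 Sundays


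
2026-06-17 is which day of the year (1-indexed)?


Date: June 17, 2026
Days in months 1 through 5: 151
Plus 17 days in June

Day of year: 168


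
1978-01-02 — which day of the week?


Date: January 2, 1978
Anchor: Jan 1, 1978. With p = 1978 - 1 = 1977: (p + p//4 - p//100 + p//400) mod 7 = (1977 + 494 - 19 + 4) mod 7 = 2456 mod 7 = 6 -> Sunday (Mon=0 ... Sun=6)
Days into year = 2 - 1 = 1
Weekday index = (6 + 1) mod 7 = 0

Day of the week: Monday


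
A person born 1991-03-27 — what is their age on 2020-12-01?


Birth: 1991-03-27
Reference: 2020-12-01
Year difference: 2020 - 1991 = 29

29 years old


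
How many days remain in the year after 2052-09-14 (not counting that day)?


Day of year: 258 of 366
Remaining = 366 - 258

108 days


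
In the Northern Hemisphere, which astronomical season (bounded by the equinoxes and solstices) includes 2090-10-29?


Date: October 29
Astronomical Autumn (approx.; exact equinox/solstice day varies by year): September 22 to December 20
October 29 falls within the Autumn window

Autumn


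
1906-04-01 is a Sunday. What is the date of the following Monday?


Current: Sunday
Target: Monday
Days ahead: 1

Next Monday: 1906-04-02


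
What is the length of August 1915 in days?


August 1915

31 days


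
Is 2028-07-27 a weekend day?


Anchor: Jan 1, 2028. With p = 2028 - 1 = 2027: (p + p//4 - p//100 + p//400) mod 7 = (2027 + 506 - 20 + 5) mod 7 = 2518 mod 7 = 5 -> Saturday (Mon=0 ... Sun=6)
Day of year: 209; offset = 208
Weekday index = (5 + 208) mod 7 = 3 -> Thursday
Weekend days: Saturday, Sunday

No


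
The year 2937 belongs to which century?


Century = (year - 1) // 100 + 1
= (2937 - 1) // 100 + 1
= 2936 // 100 + 1
= 29 + 1

30th century


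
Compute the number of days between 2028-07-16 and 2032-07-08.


From 2028-07-16 to 2032-07-08
2028-07-16: days before July = 31 + 29 + 31 + 30 + 31 + 30 = 182 (2028 is a leap year); day of year = 182 + 16 = 198
2032-07-08: days before July = 31 + 29 + 31 + 30 + 31 + 30 = 182 (2032 is a leap year); day of year = 182 + 8 = 190
Rest of 2028: 366 - 198 = 168
Full years 2029 (365), 2030 (365), 2031 (365): 1095
Total = 168 + 1095 + 190 = 1453

1453 days


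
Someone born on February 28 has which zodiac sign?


Date: February 28
Conventional tropical zodiac dates: Pisces from February 19 onward; Aries starts March 21
February 28 falls within the Pisces range

Pisces


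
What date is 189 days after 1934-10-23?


Start: 1934-10-23, add 189 days
October 1934 has 31 days: 31 - 23 = 8 days to October 31 -> 181 left
November 1934 has 30 days -> 151 left
December 1934 has 31 days -> 120 left
January 1935 has 31 days -> 89 left
February 1935 has 28 days -> 61 left
March 1935 has 31 days -> 30 left
April 1935: 30 <= 30 -> lands on April 30

Result: 1935-04-30


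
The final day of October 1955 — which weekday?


October 1955 has 31 days
Anchor: Jan 1, 1955. With p = 1955 - 1 = 1954: (p + p//4 - p//100 + p//400) mod 7 = (1954 + 488 - 19 + 4) mod 7 = 2427 mod 7 = 5 -> Saturday (Mon=0 ... Sun=6)
Days before October (Jan-Sep): 273; October 1 index = (5 + 273) mod 7 = 5 -> Saturday
Last day offset: 31 - 1 = 30 days
Weekday index = (5 + 30) mod 7 = 0

Monday, October 31


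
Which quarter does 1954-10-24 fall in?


Month: October (month 10)
Q1: Jan-Mar, Q2: Apr-Jun, Q3: Jul-Sep, Q4: Oct-Dec

Q4


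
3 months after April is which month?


April is month 4
4 + 3 = 7

July


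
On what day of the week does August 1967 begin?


Target: August 1, 1967
Anchor: Jan 1, 1967. With p = 1967 - 1 = 1966: (p + p//4 - p//100 + p//400) mod 7 = (1966 + 491 - 19 + 4) mod 7 = 2442 mod 7 = 6 -> Sunday (Mon=0 ... Sun=6)
Days before August (Jan-Jul): 212 days
Weekday index = (6 + 212) mod 7 = 1

Tuesday


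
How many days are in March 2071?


March 2071

31 days


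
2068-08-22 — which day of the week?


Date: August 22, 2068
Anchor: Jan 1, 2068. With p = 2068 - 1 = 2067: (p + p//4 - p//100 + p//400) mod 7 = (2067 + 516 - 20 + 5) mod 7 = 2568 mod 7 = 6 -> Sunday (Mon=0 ... Sun=6)
Days before August (Jan-Jul): 213; offset = 213 + 22 - 1 = 234
Weekday index = (6 + 234) mod 7 = 2

Day of the week: Wednesday


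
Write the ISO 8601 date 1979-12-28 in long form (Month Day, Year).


ISO 1979-12-28 parses as year=1979, month=12, day=28
Month 12 -> December

December 28, 1979


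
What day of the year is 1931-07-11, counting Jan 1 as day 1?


Date: July 11, 1931
Days in months 1 through 6: 181
Plus 11 days in July

Day of year: 192


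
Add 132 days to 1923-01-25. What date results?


Start: 1923-01-25, add 132 days
January 1923 has 31 days: 31 - 25 = 6 days to January 31 -> 126 left
February 1923 has 28 days -> 98 left
March 1923 has 31 days -> 67 left
April 1923 has 30 days -> 37 left
May 1923 has 31 days -> 6 left
June 1923: 6 <= 30 -> lands on June 6

Result: 1923-06-06


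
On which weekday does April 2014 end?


April 2014 has 30 days
Anchor: Jan 1, 2014. With p = 2014 - 1 = 2013: (p + p//4 - p//100 + p//400) mod 7 = (2013 + 503 - 20 + 5) mod 7 = 2501 mod 7 = 2 -> Wednesday (Mon=0 ... Sun=6)
Days before April (Jan-Mar): 90; April 1 index = (2 + 90) mod 7 = 1 -> Tuesday
Last day offset: 30 - 1 = 29 days
Weekday index = (1 + 29) mod 7 = 2

Wednesday, April 30


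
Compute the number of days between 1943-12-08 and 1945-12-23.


From 1943-12-08 to 1945-12-23
1943-12-08: days before December = 31 + 28 + 31 + 30 + 31 + 30 + 31 + 31 + 30 + 31 + 30 = 334 (1943 is not a leap year); day of year = 334 + 8 = 342
1945-12-23: days before December = 31 + 28 + 31 + 30 + 31 + 30 + 31 + 31 + 30 + 31 + 30 = 334 (1945 is not a leap year); day of year = 334 + 23 = 357
Rest of 1943: 365 - 342 = 23
Full years 1944 (366): 366
Total = 23 + 366 + 357 = 746

746 days
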